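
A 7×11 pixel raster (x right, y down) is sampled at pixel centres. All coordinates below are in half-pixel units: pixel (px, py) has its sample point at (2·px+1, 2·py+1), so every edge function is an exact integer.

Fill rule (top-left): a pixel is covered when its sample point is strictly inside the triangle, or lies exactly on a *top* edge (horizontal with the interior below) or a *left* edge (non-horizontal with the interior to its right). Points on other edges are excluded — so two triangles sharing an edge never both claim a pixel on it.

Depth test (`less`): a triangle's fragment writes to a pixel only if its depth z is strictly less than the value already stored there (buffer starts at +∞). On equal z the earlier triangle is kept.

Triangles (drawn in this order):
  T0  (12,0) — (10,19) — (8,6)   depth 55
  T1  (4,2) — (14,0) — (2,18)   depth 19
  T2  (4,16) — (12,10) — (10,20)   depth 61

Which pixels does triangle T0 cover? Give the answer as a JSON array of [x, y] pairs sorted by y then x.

T0:
  2·area = 64
  edge (12, 0)→(10, 19): d=(-2,19) right/bottom  bias=-1
  edge (10, 19)→(8, 6): d=(-2,-13) top-left  bias=+0
  edge (8, 6)→(12, 0): d=(4,-6) top-left  bias=+0
    (5,1)@(11, 3): e=[13,45,6] → X
    (6,1)@(13, 3): e=[-25,71,18] → .
    (4,2)@(9, 5): e=[47,15,2] → X
    (6,2)@(13, 5): e=[-29,67,26] → .
    (4,3)@(9, 7): e=[43,11,10] → X
    (6,3)@(13, 7): e=[-33,63,34] → .
    (4,4)@(9, 9): e=[39,7,18] → X
    (6,4)@(13, 9): e=[-37,59,42] → .
    (4,5)@(9, 11): e=[35,3,26] → X
    (5,5)@(11, 11): e=[-3,29,38] → .
    (4,6)@(9, 13): e=[31,-1,34] → .
  covered (8 px):
    . . . . . . .
    . . . . . X .
    . . . . X X .
    . . . . X X .
    . . . . X X .
    . . . . X . .
    . . . . . . .
    . . . . . . .
    . . . . . . .
    . . . . . . .
    . . . . . . .
T1:
  2·area = 156
  edge (4, 2)→(14, 0): d=(10,-2) top-left  bias=+0
  edge (14, 0)→(2, 18): d=(-12,18) right/bottom  bias=-1
  edge (2, 18)→(4, 2): d=(2,-16) top-left  bias=+0
    (4,0)@(9, 1): e=[0,78,78] → X  [on edge]
    (5,0)@(11, 1): e=[4,42,110] → X
    (6,0)@(13, 1): e=[8,6,142] → X
    (2,1)@(5, 3): e=[12,126,18] → X
    (3,1)@(7, 3): e=[16,90,50] → X
    (6,1)@(13, 3): e=[28,-18,146] → .
    (2,2)@(5, 5): e=[32,102,22] → X
    (5,2)@(11, 5): e=[44,-6,118] → .
    (2,3)@(5, 7): e=[52,78,26] → X
    (5,3)@(11, 7): e=[64,-30,122] → .
    (2,4)@(5, 9): e=[72,54,30] → X
    (4,4)@(9, 9): e=[80,-18,94] → .
  covered (20 px):
    . . . . X X X
    . . X X X X .
    . . X X X . .
    . . X X X . .
    . . X X . . .
    . X X . . . .
    . X X . . . .
    . X . . . . .
    . . . . . . .
    . . . . . . .
    . . . . . . .
T2:
  2·area = 68
  edge (4, 16)→(12, 10): d=(8,-6) top-left  bias=+0
  edge (12, 10)→(10, 20): d=(-2,10) right/bottom  bias=-1
  edge (10, 20)→(4, 16): d=(-6,-4) top-left  bias=+0
    (6,2)@(13, 5): e=[-34,0,102] → .  [on edge]
    (5,5)@(11, 11): e=[2,8,58] → X
    (6,5)@(13, 11): e=[14,-12,66] → .
    (4,6)@(9, 13): e=[6,24,38] → X
    (6,6)@(13, 13): e=[30,-16,54] → .
    (3,7)@(7, 15): e=[10,40,18] → X
    (5,7)@(11, 15): e=[34,0,34] → .  [on edge]
    (3,8)@(7, 17): e=[26,36,6] → X
    (5,8)@(11, 17): e=[50,-4,22] → .
    (3,9)@(7, 19): e=[42,32,-6] → .
    (4,9)@(9, 19): e=[54,12,2] → X
    (5,9)@(11, 19): e=[66,-8,10] → .
  covered (8 px):
    . . . . . . .
    . . . . . . .
    . . . . . . .
    . . . . . . .
    . . . . . . .
    . . . . . X .
    . . . . X X .
    . . . X X . .
    . . . X X . .
    . . . . X . .
    . . . . . . .

Answer: [[5,1],[4,2],[5,2],[4,3],[5,3],[4,4],[5,4],[4,5]]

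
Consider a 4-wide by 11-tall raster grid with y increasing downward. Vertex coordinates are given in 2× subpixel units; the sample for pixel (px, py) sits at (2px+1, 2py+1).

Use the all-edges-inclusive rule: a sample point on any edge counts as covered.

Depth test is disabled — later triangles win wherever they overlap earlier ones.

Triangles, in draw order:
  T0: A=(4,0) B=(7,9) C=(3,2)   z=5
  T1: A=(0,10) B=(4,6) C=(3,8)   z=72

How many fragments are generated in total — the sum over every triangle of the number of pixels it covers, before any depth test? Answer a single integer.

T0:
  2·area = 15
  edge (4, 0)→(7, 9): d=(3,9) inclusive
  edge (7, 9)→(3, 2): d=(-4,-7) inclusive
  edge (3, 2)→(4, 0): d=(1,-2) inclusive
    (2,1)@(5, 3): e=[0,10,5] → #  [on edge]
    (3,1)@(7, 3): e=[-18,24,9] → ·
    (2,2)@(5, 5): e=[6,2,7] → #
    (3,2)@(7, 5): e=[-12,16,11] → ·
    (2,3)@(5, 7): e=[12,-6,9] → ·
    (3,4)@(7, 9): e=[0,0,15] → #  [on edge]
    (3,5)@(7, 11): e=[6,-8,17] → ·
  covered (3 px):
    · · · ·
    · · # ·
    · · # ·
    · · · ·
    · · · #
    · · · ·
    · · · ·
    · · · ·
    · · · ·
    · · · ·
    · · · ·
T1:
  2·area = 4
  edge (0, 10)→(4, 6): d=(4,-4) inclusive
  edge (4, 6)→(3, 8): d=(-1,2) inclusive
  edge (3, 8)→(0, 10): d=(-3,2) inclusive
    (3,1)@(7, 3): e=[0,-3,7] → ·  [on edge]
    (2,2)@(5, 5): e=[0,-1,5] → ·  [on edge]
    (1,3)@(3, 7): e=[0,1,3] → #  [on edge]
    (2,3)@(5, 7): e=[8,-3,-1] → ·
    (0,4)@(1, 9): e=[0,3,1] → #  [on edge]
    (1,4)@(3, 9): e=[8,-1,-3] → ·
    (0,5)@(1, 11): e=[8,1,-5] → ·
  covered (2 px):
    · · · ·
    · · · ·
    · · · ·
    · # · ·
    # · · ·
    · · · ·
    · · · ·
    · · · ·
    · · · ·
    · · · ·
    · · · ·

Final: 5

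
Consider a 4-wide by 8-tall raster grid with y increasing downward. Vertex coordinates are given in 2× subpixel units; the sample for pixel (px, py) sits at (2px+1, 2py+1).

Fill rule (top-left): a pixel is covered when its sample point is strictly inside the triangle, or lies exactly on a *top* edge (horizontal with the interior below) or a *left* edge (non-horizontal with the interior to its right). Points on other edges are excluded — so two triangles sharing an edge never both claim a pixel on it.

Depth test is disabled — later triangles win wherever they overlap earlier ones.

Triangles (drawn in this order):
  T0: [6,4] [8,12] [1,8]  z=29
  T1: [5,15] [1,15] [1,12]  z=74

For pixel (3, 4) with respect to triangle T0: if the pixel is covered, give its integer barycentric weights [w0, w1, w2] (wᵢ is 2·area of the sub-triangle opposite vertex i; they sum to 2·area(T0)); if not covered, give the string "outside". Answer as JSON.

T0:
  2·area = 48
  edge (6, 4)→(8, 12): d=(2,8) right/bottom  bias=-1
  edge (8, 12)→(1, 8): d=(-7,-4) top-left  bias=+0
  edge (1, 8)→(6, 4): d=(5,-4) top-left  bias=+0
    (2,2)@(5, 5): e=[10,37,1] → X
    (3,2)@(7, 5): e=[-6,45,9] → .
    (1,3)@(3, 7): e=[30,15,3] → X
    (3,3)@(7, 7): e=[-2,31,19] → .
    (1,4)@(3, 9): e=[34,1,13] → X
    (3,4)@(7, 9): e=[2,17,29] → X
    (1,5)@(3, 11): e=[38,-13,23] → .
    (2,5)@(5, 11): e=[22,-5,31] → .
    (3,5)@(7, 11): e=[6,3,39] → X
    (3,6)@(7, 13): e=[10,-11,49] → .
  covered (7 px):
    . . . .
    . . . .
    . . X .
    . X X .
    . X X X
    . . . X
    . . . .
    . . . .
T1:
  2·area = 12
  edge (5, 15)→(1, 15): d=(-4,0) right/bottom  bias=-1
  edge (1, 15)→(1, 12): d=(0,-3) top-left  bias=+0
  edge (1, 12)→(5, 15): d=(4,3) right/bottom  bias=-1
    (0,0)@(1, 1): e=[56,0,-44] → .  [on edge]
    (0,1)@(1, 3): e=[48,0,-36] → .  [on edge]
    (0,2)@(1, 5): e=[40,0,-28] → .  [on edge]
    (0,3)@(1, 7): e=[32,0,-20] → .  [on edge]
    (0,4)@(1, 9): e=[24,0,-12] → .  [on edge]
    (0,5)@(1, 11): e=[16,0,-4] → .  [on edge]
    (0,6)@(1, 13): e=[8,0,4] → X  [on edge]
    (1,6)@(3, 13): e=[8,6,-2] → .
    (0,7)@(1, 15): e=[0,0,12] → .  [on edge]
    (1,7)@(3, 15): e=[0,6,6] → .  [on edge]
    (2,7)@(5, 15): e=[0,12,0] → .  [on edge]
    (3,7)@(7, 15): e=[0,18,-6] → .  [on edge]
  covered (1 px):
    . . . .
    . . . .
    . . . .
    . . . .
    . . . .
    . . . .
    X . . .
    . . . .

Answer: [17,29,2]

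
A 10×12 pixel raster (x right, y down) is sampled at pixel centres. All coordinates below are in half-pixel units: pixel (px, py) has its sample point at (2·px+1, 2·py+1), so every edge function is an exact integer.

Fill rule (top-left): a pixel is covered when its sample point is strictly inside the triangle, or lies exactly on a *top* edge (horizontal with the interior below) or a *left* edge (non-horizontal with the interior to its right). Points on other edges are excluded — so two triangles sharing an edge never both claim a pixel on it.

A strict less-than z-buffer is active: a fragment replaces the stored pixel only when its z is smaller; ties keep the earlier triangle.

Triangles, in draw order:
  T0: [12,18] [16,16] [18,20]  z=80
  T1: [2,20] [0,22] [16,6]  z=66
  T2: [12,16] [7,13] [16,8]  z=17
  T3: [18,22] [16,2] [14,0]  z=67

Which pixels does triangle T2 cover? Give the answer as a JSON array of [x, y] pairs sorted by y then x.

T0:
  2·area = 20
  edge (12, 18)→(16, 16): d=(4,-2) top-left  bias=+0
  edge (16, 16)→(18, 20): d=(2,4) right/bottom  bias=-1
  edge (18, 20)→(12, 18): d=(-6,-2) top-left  bias=+0
    (1,7)@(3, 15): e=[-30,50,0] → ·  [on edge]
    (4,8)@(9, 17): e=[-10,30,0] → ·  [on edge]
    (7,8)@(15, 17): e=[2,6,12] → █
    (8,8)@(17, 17): e=[6,-2,16] → ·
    (7,9)@(15, 19): e=[10,10,0] → █  [on edge]
    (8,9)@(17, 19): e=[14,2,4] → █
    (9,9)@(19, 19): e=[18,-6,8] → ·
    (7,10)@(15, 21): e=[18,14,-12] → ·
    (8,10)@(17, 21): e=[22,6,-8] → ·
  covered (3 px):
    · · · · · · · · · ·
    · · · · · · · · · ·
    · · · · · · · · · ·
    · · · · · · · · · ·
    · · · · · · · · · ·
    · · · · · · · · · ·
    · · · · · · · · · ·
    · · · · · · · · · ·
    · · · · · · · █ · ·
    · · · · · · · █ █ ·
    · · · · · · · · · ·
    · · · · · · · · · ·
T1:
  degenerate (2·area = 0) — covers nothing
T2:
  2·area = 52
  edge (12, 16)→(7, 13): d=(-5,-3) top-left  bias=+0
  edge (7, 13)→(16, 8): d=(9,-5) top-left  bias=+0
  edge (16, 8)→(12, 16): d=(-4,8) right/bottom  bias=-1
    (7,4)@(15, 9): e=[44,4,4] → █
    (8,4)@(17, 9): e=[50,14,-12] → ·
    (5,5)@(11, 11): e=[22,2,28] → █
    (6,5)@(13, 11): e=[28,12,12] → █
    (7,5)@(15, 11): e=[34,22,-4] → ·
    (3,6)@(7, 13): e=[0,0,52] → █  [on edge]
    (4,6)@(9, 13): e=[6,10,36] → █
    (7,6)@(15, 13): e=[24,40,-12] → ·
    (3,7)@(7, 15): e=[-10,18,44] → ·
    (4,7)@(9, 15): e=[-4,28,28] → ·
    (5,7)@(11, 15): e=[2,38,12] → █
    (6,7)@(13, 15): e=[8,48,-4] → ·
    (8,9)@(17, 19): e=[0,104,-52] → ·  [on edge]
  covered (8 px):
    · · · · · · · · · ·
    · · · · · · · · · ·
    · · · · · · · · · ·
    · · · · · · · · · ·
    · · · · · · · █ · ·
    · · · · · █ █ · · ·
    · · · █ █ █ █ · · ·
    · · · · · █ · · · ·
    · · · · · · · · · ·
    · · · · · · · · · ·
    · · · · · · · · · ·
    · · · · · · · · · ·
T3:
  2·area = 36  (B↔C swapped to make it positive)
  edge (18, 22)→(14, 0): d=(-4,-22) top-left  bias=+0
  edge (14, 0)→(16, 2): d=(2,2) right/bottom  bias=-1
  edge (16, 2)→(18, 22): d=(2,20) right/bottom  bias=-1
    (7,0)@(15, 1): e=[18,0,18] → ·  [on edge]
    (7,1)@(15, 3): e=[10,4,22] → █
    (8,1)@(17, 3): e=[54,0,-18] → ·  [on edge]
    (7,2)@(15, 5): e=[2,8,26] → █
    (8,2)@(17, 5): e=[46,4,-14] → ·
    (9,2)@(19, 5): e=[90,0,-54] → ·  [on edge]
    (7,3)@(15, 7): e=[-6,12,30] → ·
    (8,6)@(17, 13): e=[14,20,2] → █
    (9,6)@(19, 13): e=[58,16,-38] → ·
    (8,7)@(17, 15): e=[6,24,6] → █
    (9,7)@(19, 15): e=[50,20,-34] → ·
    (8,8)@(17, 17): e=[-2,28,10] → ·
  covered (4 px):
    · · · · · · · · · ·
    · · · · · · · █ · ·
    · · · · · · · █ · ·
    · · · · · · · · · ·
    · · · · · · · · · ·
    · · · · · · · · · ·
    · · · · · · · · █ ·
    · · · · · · · · █ ·
    · · · · · · · · · ·
    · · · · · · · · · ·
    · · · · · · · · · ·
    · · · · · · · · · ·

Result: [[7,4],[5,5],[6,5],[3,6],[4,6],[5,6],[6,6],[5,7]]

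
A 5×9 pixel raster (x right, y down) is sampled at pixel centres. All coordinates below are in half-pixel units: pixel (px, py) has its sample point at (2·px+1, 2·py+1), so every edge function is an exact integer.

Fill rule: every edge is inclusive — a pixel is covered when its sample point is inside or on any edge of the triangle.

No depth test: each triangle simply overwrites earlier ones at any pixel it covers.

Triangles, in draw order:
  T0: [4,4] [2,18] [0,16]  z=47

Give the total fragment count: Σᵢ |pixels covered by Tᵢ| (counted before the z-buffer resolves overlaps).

T0:
  2·area = 32
  edge (4, 4)→(2, 18): d=(-2,14) inclusive
  edge (2, 18)→(0, 16): d=(-2,-2) inclusive
  edge (0, 16)→(4, 4): d=(4,-12) inclusive
    (2,0)@(5, 1): e=[-8,40,0] → .  [on edge]
    (1,3)@(3, 7): e=[8,24,0] → X  [on edge]
    (2,3)@(5, 7): e=[-20,28,24] → .
    (1,4)@(3, 9): e=[4,20,8] → X
    (2,4)@(5, 9): e=[-24,24,32] → .
    (1,5)@(3, 11): e=[0,16,16] → X  [on edge]
    (2,5)@(5, 11): e=[-28,20,40] → .
    (0,6)@(1, 13): e=[24,8,0] → X  [on edge]
    (1,6)@(3, 13): e=[-4,12,24] → .
    (0,7)@(1, 15): e=[20,4,8] → X
    (1,7)@(3, 15): e=[-8,8,32] → .
    (0,8)@(1, 17): e=[16,0,16] → X  [on edge]
  covered (6 px):
    . . . . .
    . . . . .
    . . . . .
    . X . . .
    . X . . .
    . X . . .
    X . . . .
    X . . . .
    X . . . .

Final: 6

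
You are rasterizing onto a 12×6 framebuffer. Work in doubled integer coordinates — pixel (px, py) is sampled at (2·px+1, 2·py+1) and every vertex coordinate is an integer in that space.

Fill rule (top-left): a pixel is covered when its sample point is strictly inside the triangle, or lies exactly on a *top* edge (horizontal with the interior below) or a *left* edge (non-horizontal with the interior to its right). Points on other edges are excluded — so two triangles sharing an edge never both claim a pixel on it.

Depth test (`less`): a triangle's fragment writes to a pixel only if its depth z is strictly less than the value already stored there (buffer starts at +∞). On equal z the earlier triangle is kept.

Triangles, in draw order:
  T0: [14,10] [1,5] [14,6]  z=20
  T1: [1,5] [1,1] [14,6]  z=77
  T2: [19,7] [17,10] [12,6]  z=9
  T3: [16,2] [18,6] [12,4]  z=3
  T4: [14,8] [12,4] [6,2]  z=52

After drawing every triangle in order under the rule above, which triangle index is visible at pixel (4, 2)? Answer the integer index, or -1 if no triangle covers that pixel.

T0:
  2·area = 52
  edge (14, 10)→(1, 5): d=(-13,-5) top-left  bias=+0
  edge (1, 5)→(14, 6): d=(13,1) right/bottom  bias=-1
  edge (14, 6)→(14, 10): d=(0,4) right/bottom  bias=-1
    (0,2)@(1, 5): e=[0,0,52] → ·  [on edge]
    (3,3)@(7, 7): e=[4,20,28] → #
    (4,3)@(9, 7): e=[14,18,20] → #
    (5,3)@(11, 7): e=[24,16,12] → #
    (6,3)@(13, 7): e=[34,14,4] → #
    (7,3)@(15, 7): e=[44,12,-4] → ·
    (3,4)@(7, 9): e=[-22,46,28] → ·
    (4,4)@(9, 9): e=[-12,44,20] → ·
    (5,4)@(11, 9): e=[-2,42,12] → ·
    (6,4)@(13, 9): e=[8,40,4] → #
    (7,4)@(15, 9): e=[18,38,-4] → ·
    (6,5)@(13, 11): e=[-18,66,4] → ·
  covered (5 px):
    · · · · · · · · · · · ·
    · · · · · · · · · · · ·
    · · · · · · · · · · · ·
    · · · # # # # · · · · ·
    · · · · · · # · · · · ·
    · · · · · · · · · · · ·
T1:
  2·area = 52
  edge (1, 5)→(1, 1): d=(0,-4) top-left  bias=+0
  edge (1, 1)→(14, 6): d=(13,5) right/bottom  bias=-1
  edge (14, 6)→(1, 5): d=(-13,-1) top-left  bias=+0
    (0,0)@(1, 1): e=[0,0,52] → ·  [on edge]
    (0,1)@(1, 3): e=[0,26,26] → #  [on edge]
    (1,1)@(3, 3): e=[8,16,28] → #
    (2,1)@(5, 3): e=[16,6,30] → #
    (3,1)@(7, 3): e=[24,-4,32] → ·
    (0,2)@(1, 5): e=[0,52,0] → #  [on edge]
    (3,2)@(7, 5): e=[24,22,6] → #
    (4,2)@(9, 5): e=[32,12,8] → #
    (5,2)@(11, 5): e=[40,2,10] → #
    (6,2)@(13, 5): e=[48,-8,12] → ·
    (0,3)@(1, 7): e=[0,78,-26] → ·  [on edge]
    (1,3)@(3, 7): e=[8,68,-24] → ·
    (0,4)@(1, 9): e=[0,104,-52] → ·  [on edge]
    (0,5)@(1, 11): e=[0,130,-78] → ·  [on edge]
  covered (9 px):
    · · · · · · · · · · · ·
    # # # · · · · · · · · ·
    # # # # # # · · · · · ·
    · · · · · · · · · · · ·
    · · · · · · · · · · · ·
    · · · · · · · · · · · ·
T2:
  2·area = 23
  edge (19, 7)→(17, 10): d=(-2,3) right/bottom  bias=-1
  edge (17, 10)→(12, 6): d=(-5,-4) top-left  bias=+0
  edge (12, 6)→(19, 7): d=(7,1) right/bottom  bias=-1
    (11,0)@(23, 1): e=[0,69,-46] → ·  [on edge]
    (2,2)@(5, 5): e=[46,-23,0] → ·  [on edge]
    (7,3)@(15, 7): e=[12,7,4] → #
    (8,3)@(17, 7): e=[6,15,2] → #
    (9,3)@(19, 7): e=[0,23,0] → ·  [on edge]
    (7,4)@(15, 9): e=[8,-3,18] → ·
    (8,4)@(17, 9): e=[2,5,16] → #
    (9,4)@(19, 9): e=[-4,13,14] → ·
    (8,5)@(17, 11): e=[-2,-5,30] → ·
  covered (3 px):
    · · · · · · · · · · · ·
    · · · · · · · · · · · ·
    · · · · · · · · · · · ·
    · · · · · · · # # · · ·
    · · · · · · · · # · · ·
    · · · · · · · · · · · ·
T3:
  2·area = 20
  edge (16, 2)→(18, 6): d=(2,4) right/bottom  bias=-1
  edge (18, 6)→(12, 4): d=(-6,-2) top-left  bias=+0
  edge (12, 4)→(16, 2): d=(4,-2) top-left  bias=+0
    (1,0)@(3, 1): e=[50,0,-30] → ·  [on edge]
    (4,1)@(9, 3): e=[30,0,-10] → ·  [on edge]
    (7,1)@(15, 3): e=[6,12,2] → #
    (8,1)@(17, 3): e=[-2,16,6] → ·
    (7,2)@(15, 5): e=[10,0,10] → #  [on edge]
    (8,2)@(17, 5): e=[2,4,14] → #
    (9,2)@(19, 5): e=[-6,8,18] → ·
    (7,3)@(15, 7): e=[14,-12,18] → ·
    (8,3)@(17, 7): e=[6,-8,22] → ·
    (10,3)@(21, 7): e=[-10,0,30] → ·  [on edge]
  covered (3 px):
    · · · · · · · · · · · ·
    · · · · · · · # · · · ·
    · · · · · · · # # · · ·
    · · · · · · · · · · · ·
    · · · · · · · · · · · ·
    · · · · · · · · · · · ·
T4:
  2·area = 20  (B↔C swapped to make it positive)
  edge (14, 8)→(6, 2): d=(-8,-6) top-left  bias=+0
  edge (6, 2)→(12, 4): d=(6,2) right/bottom  bias=-1
  edge (12, 4)→(14, 8): d=(2,4) right/bottom  bias=-1
    (1,0)@(3, 1): e=[-10,0,30] → ·  [on edge]
    (4,1)@(9, 3): e=[10,0,10] → ·  [on edge]
    (5,2)@(11, 5): e=[6,8,6] → #
    (6,2)@(13, 5): e=[18,4,-2] → ·
    (7,2)@(15, 5): e=[30,0,-10] → ·  [on edge]
    (5,3)@(11, 7): e=[-10,20,10] → ·
    (6,3)@(13, 7): e=[2,16,2] → #
    (7,3)@(15, 7): e=[14,12,-6] → ·
    (10,3)@(21, 7): e=[50,0,-30] → ·  [on edge]
    (6,4)@(13, 9): e=[-14,28,6] → ·
  covered (2 px):
    · · · · · · · · · · · ·
    · · · · · · · · · · · ·
    · · · · · # · · · · · ·
    · · · · · · # · · · · ·
    · · · · · · · · · · · ·
    · · · · · · · · · · · ·

Z-buffer (winner per pixel, '.' = empty):
  . . . . . . . . . . . .
  1 1 1 . . . . 3 . . . .
  1 1 1 1 1 4 . 3 3 . . .
  . . . 0 0 0 0 2 2 . . .
  . . . . . . 0 . 2 . . .
  . . . . . . . . . . . .

Result: 1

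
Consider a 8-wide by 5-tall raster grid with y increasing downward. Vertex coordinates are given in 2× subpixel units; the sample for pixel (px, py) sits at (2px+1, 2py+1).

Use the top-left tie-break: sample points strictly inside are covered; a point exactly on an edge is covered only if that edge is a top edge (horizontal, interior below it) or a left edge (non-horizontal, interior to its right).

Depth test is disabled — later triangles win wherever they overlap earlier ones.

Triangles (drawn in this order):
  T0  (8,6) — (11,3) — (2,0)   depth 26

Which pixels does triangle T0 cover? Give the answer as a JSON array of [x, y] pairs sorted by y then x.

T0:
  2·area = 36  (B↔C swapped to make it positive)
  edge (8, 6)→(2, 0): d=(-6,-6) top-left  bias=+0
  edge (2, 0)→(11, 3): d=(9,3) right/bottom  bias=-1
  edge (11, 3)→(8, 6): d=(-3,3) right/bottom  bias=-1
    (1,0)@(3, 1): e=[0,6,30] → X  [on edge]
    (2,0)@(5, 1): e=[12,0,24] → .  [on edge]
    (6,0)@(13, 1): e=[60,-24,0] → .  [on edge]
    (1,1)@(3, 3): e=[-12,24,24] → .
    (2,1)@(5, 3): e=[0,18,18] → X  [on edge]
    (3,1)@(7, 3): e=[12,12,12] → X
    (4,1)@(9, 3): e=[24,6,6] → X
    (5,1)@(11, 3): e=[36,0,0] → .  [on edge]
    (2,2)@(5, 5): e=[-12,36,12] → .
    (3,2)@(7, 5): e=[0,30,6] → X  [on edge]
    (4,2)@(9, 5): e=[12,24,0] → .  [on edge]
    (3,3)@(7, 7): e=[-12,48,0] → .  [on edge]
    (4,3)@(9, 7): e=[0,42,-6] → .  [on edge]
    (2,4)@(5, 9): e=[-36,72,0] → .  [on edge]
    (5,4)@(11, 9): e=[0,54,-18] → .  [on edge]
  covered (5 px):
    . X . . . . . .
    . . X X X . . .
    . . . X . . . .
    . . . . . . . .
    . . . . . . . .

Final: [[1,0],[2,1],[3,1],[4,1],[3,2]]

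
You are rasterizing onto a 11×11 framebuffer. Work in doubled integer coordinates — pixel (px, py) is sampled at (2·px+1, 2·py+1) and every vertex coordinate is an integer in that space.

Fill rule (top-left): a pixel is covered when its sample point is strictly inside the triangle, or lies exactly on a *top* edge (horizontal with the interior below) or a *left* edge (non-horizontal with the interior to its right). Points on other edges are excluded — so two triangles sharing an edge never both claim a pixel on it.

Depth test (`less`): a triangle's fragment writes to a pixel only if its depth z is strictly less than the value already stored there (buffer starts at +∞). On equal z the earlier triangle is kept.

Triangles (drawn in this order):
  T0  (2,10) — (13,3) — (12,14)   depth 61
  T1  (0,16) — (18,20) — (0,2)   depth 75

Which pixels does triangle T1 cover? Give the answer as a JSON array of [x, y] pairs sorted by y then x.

T0:
  2·area = 114
  edge (2, 10)→(13, 3): d=(11,-7) top-left  bias=+0
  edge (13, 3)→(12, 14): d=(-1,11) right/bottom  bias=-1
  edge (12, 14)→(2, 10): d=(-10,-4) top-left  bias=+0
    (6,1)@(13, 3): e=[0,0,114] → .  [on edge]
    (5,2)@(11, 5): e=[8,20,86] → X
    (6,2)@(13, 5): e=[22,-2,94] → .
    (3,3)@(7, 7): e=[2,62,50] → X
    (4,3)@(9, 7): e=[16,40,58] → X
    (6,3)@(13, 7): e=[44,-4,74] → .
    (2,4)@(5, 9): e=[10,82,22] → X
    (6,4)@(13, 9): e=[66,-6,54] → .
    (2,5)@(5, 11): e=[32,80,2] → X
    (6,5)@(13, 11): e=[88,-8,34] → .
    (2,6)@(5, 13): e=[54,78,-18] → .
    (3,6)@(7, 13): e=[68,56,-10] → .
  covered (13 px):
    . . . . . . . . . . .
    . . . . . . . . . . .
    . . . . . X . . . . .
    . . . X X X . . . . .
    . . X X X X . . . . .
    . . X X X X . . . . .
    . . . . . X . . . . .
    . . . . . . . . . . .
    . . . . . . . . . . .
    . . . . . . . . . . .
    . . . . . . . . . . .
T1:
  2·area = 252  (B↔C swapped to make it positive)
  edge (0, 16)→(0, 2): d=(0,-14) top-left  bias=+0
  edge (0, 2)→(18, 20): d=(18,18) right/bottom  bias=-1
  edge (18, 20)→(0, 16): d=(-18,-4) top-left  bias=+0
    (0,1)@(1, 3): e=[14,0,238] → .  [on edge]
    (0,2)@(1, 5): e=[14,36,202] → X
    (1,2)@(3, 5): e=[42,0,210] → .  [on edge]
    (0,3)@(1, 7): e=[14,72,166] → X
    (1,3)@(3, 7): e=[42,36,174] → X
    (2,3)@(5, 7): e=[70,0,182] → .  [on edge]
    (0,4)@(1, 9): e=[14,108,130] → X
    (2,4)@(5, 9): e=[70,36,146] → X
    (3,4)@(7, 9): e=[98,0,154] → .  [on edge]
    (0,5)@(1, 11): e=[14,144,94] → X
    (3,5)@(7, 11): e=[98,36,118] → X
    (4,5)@(9, 11): e=[126,0,126] → .  [on edge]
    (5,6)@(11, 13): e=[154,0,98] → .  [on edge]
    (6,7)@(13, 15): e=[182,0,70] → .  [on edge]
    (7,8)@(15, 17): e=[210,0,42] → .  [on edge]
    (8,9)@(17, 19): e=[238,0,14] → .  [on edge]
    (9,10)@(19, 21): e=[266,0,-14] → .  [on edge]
  covered (27 px):
    . . . . . . . . . . .
    . . . . . . . . . . .
    X . . . . . . . . . .
    X X . . . . . . . . .
    X X X . . . . . . . .
    X X X X . . . . . . .
    X X X X X . . . . . .
    X X X X X X . . . . .
    . . X X X X X . . . .
    . . . . . . . X . . .
    . . . . . . . . . . .

Result: [[0,2],[0,3],[1,3],[0,4],[1,4],[2,4],[0,5],[1,5],[2,5],[3,5],[0,6],[1,6],[2,6],[3,6],[4,6],[0,7],[1,7],[2,7],[3,7],[4,7],[5,7],[2,8],[3,8],[4,8],[5,8],[6,8],[7,9]]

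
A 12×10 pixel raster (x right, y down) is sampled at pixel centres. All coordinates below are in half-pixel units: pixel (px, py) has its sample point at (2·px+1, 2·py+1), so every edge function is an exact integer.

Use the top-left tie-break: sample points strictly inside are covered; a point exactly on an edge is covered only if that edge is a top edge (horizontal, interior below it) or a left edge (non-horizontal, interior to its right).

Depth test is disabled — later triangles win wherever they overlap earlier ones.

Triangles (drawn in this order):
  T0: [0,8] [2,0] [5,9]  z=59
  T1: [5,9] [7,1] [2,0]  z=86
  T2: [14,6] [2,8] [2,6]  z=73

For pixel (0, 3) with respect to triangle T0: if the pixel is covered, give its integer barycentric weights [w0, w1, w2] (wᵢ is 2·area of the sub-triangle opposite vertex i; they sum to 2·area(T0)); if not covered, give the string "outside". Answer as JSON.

T0:
  2·area = 42
  edge (0, 8)→(2, 0): d=(2,-8) top-left  bias=+0
  edge (2, 0)→(5, 9): d=(3,9) right/bottom  bias=-1
  edge (5, 9)→(0, 8): d=(-5,-1) top-left  bias=+0
    (1,1)@(3, 3): e=[14,0,28] → .  [on edge]
    (0,2)@(1, 5): e=[2,24,16] → X
    (1,2)@(3, 5): e=[18,6,18] → X
    (2,2)@(5, 5): e=[34,-12,20] → .
    (0,3)@(1, 7): e=[6,30,6] → X
    (2,3)@(5, 7): e=[38,-6,10] → .
    (0,4)@(1, 9): e=[10,36,-4] → .
    (1,4)@(3, 9): e=[26,18,-2] → .
    (2,4)@(5, 9): e=[42,0,0] → .  [on edge]
    (7,5)@(15, 11): e=[126,-84,0] → .  [on edge]
    (3,7)@(7, 15): e=[70,0,-28] → .  [on edge]
  covered (4 px):
    . . . . . . . . . . . .
    . . . . . . . . . . . .
    X X . . . . . . . . . .
    X X . . . . . . . . . .
    . . . . . . . . . . . .
    . . . . . . . . . . . .
    . . . . . . . . . . . .
    . . . . . . . . . . . .
    . . . . . . . . . . . .
    . . . . . . . . . . . .
T1:
  2·area = 42  (B↔C swapped to make it positive)
  edge (5, 9)→(2, 0): d=(-3,-9) top-left  bias=+0
  edge (2, 0)→(7, 1): d=(5,1) right/bottom  bias=-1
  edge (7, 1)→(5, 9): d=(-2,8) right/bottom  bias=-1
    (1,0)@(3, 1): e=[6,4,32] → X
    (2,0)@(5, 1): e=[24,2,16] → X
    (3,0)@(7, 1): e=[42,0,0] → .  [on edge]
    (1,1)@(3, 3): e=[0,14,28] → X  [on edge]
    (3,1)@(7, 3): e=[36,10,-4] → .
    (8,1)@(17, 3): e=[126,0,-84] → .  [on edge]
    (1,2)@(3, 5): e=[-6,24,24] → .
    (2,2)@(5, 5): e=[12,22,8] → X
    (3,2)@(7, 5): e=[30,20,-8] → .
    (2,3)@(5, 7): e=[6,32,4] → X
    (3,3)@(7, 7): e=[24,30,-12] → .
    (2,4)@(5, 9): e=[0,42,0] → .  [on edge]
    (3,7)@(7, 15): e=[0,70,-28] → .  [on edge]
    (1,8)@(3, 17): e=[-42,84,0] → .  [on edge]
  covered (6 px):
    . X X . . . . . . . . .
    . X X . . . . . . . . .
    . . X . . . . . . . . .
    . . X . . . . . . . . .
    . . . . . . . . . . . .
    . . . . . . . . . . . .
    . . . . . . . . . . . .
    . . . . . . . . . . . .
    . . . . . . . . . . . .
    . . . . . . . . . . . .
T2:
  2·area = 24
  edge (14, 6)→(2, 8): d=(-12,2) right/bottom  bias=-1
  edge (2, 8)→(2, 6): d=(0,-2) top-left  bias=+0
  edge (2, 6)→(14, 6): d=(12,0) top-left  bias=+0
    (1,3)@(3, 7): e=[10,2,12] → X
    (2,3)@(5, 7): e=[6,6,12] → X
    (3,3)@(7, 7): e=[2,10,12] → X
    (4,3)@(9, 7): e=[-2,14,12] → .
    (1,4)@(3, 9): e=[-14,2,36] → .
    (2,4)@(5, 9): e=[-18,6,36] → .
    (3,4)@(7, 9): e=[-22,10,36] → .
  covered (3 px):
    . . . . . . . . . . . .
    . . . . . . . . . . . .
    . . . . . . . . . . . .
    . X X X . . . . . . . .
    . . . . . . . . . . . .
    . . . . . . . . . . . .
    . . . . . . . . . . . .
    . . . . . . . . . . . .
    . . . . . . . . . . . .
    . . . . . . . . . . . .

Answer: [30,6,6]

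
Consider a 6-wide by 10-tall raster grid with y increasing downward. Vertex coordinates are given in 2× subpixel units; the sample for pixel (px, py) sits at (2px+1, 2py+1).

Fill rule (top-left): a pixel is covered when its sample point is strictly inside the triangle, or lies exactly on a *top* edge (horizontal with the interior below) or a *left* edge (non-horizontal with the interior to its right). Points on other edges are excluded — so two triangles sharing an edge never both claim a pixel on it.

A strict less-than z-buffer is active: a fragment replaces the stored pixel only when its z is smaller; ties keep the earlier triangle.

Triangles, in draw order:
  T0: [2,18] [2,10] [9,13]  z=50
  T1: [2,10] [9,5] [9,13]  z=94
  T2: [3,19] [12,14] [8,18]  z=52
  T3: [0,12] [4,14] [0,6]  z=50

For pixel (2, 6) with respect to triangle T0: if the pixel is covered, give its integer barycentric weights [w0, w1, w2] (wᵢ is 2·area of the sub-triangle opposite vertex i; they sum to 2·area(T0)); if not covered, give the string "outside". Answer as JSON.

T0:
  2·area = 56
  edge (2, 18)→(2, 10): d=(0,-8) top-left  bias=+0
  edge (2, 10)→(9, 13): d=(7,3) right/bottom  bias=-1
  edge (9, 13)→(2, 18): d=(-7,5) right/bottom  bias=-1
    (1,5)@(3, 11): e=[8,4,44] → X
    (2,5)@(5, 11): e=[24,-2,34] → .
    (1,6)@(3, 13): e=[8,18,30] → X
    (2,6)@(5, 13): e=[24,12,20] → X
    (3,6)@(7, 13): e=[40,6,10] → X
    (4,6)@(9, 13): e=[56,0,0] → .  [on edge]
    (1,7)@(3, 15): e=[8,32,16] → X
    (3,7)@(7, 15): e=[40,20,-4] → .
    (1,8)@(3, 17): e=[8,46,2] → X
    (2,8)@(5, 17): e=[24,40,-8] → .
    (1,9)@(3, 19): e=[8,60,-12] → .
  covered (7 px):
    . . . . . .
    . . . . . .
    . . . . . .
    . . . . . .
    . . . . . .
    . X . . . .
    . X X X . .
    . X X . . .
    . X . . . .
    . . . . . .
T1:
  2·area = 56
  edge (2, 10)→(9, 5): d=(7,-5) top-left  bias=+0
  edge (9, 5)→(9, 13): d=(0,8) right/bottom  bias=-1
  edge (9, 13)→(2, 10): d=(-7,-3) top-left  bias=+0
    (4,0)@(9, 1): e=[-28,0,84] → .  [on edge]
    (4,1)@(9, 3): e=[-14,0,70] → .  [on edge]
    (4,2)@(9, 5): e=[0,0,56] → .  [on edge]
    (3,3)@(7, 7): e=[4,16,36] → X
    (4,3)@(9, 7): e=[14,0,42] → .  [on edge]
    (2,4)@(5, 9): e=[8,32,16] → X
    (4,4)@(9, 9): e=[28,0,28] → .  [on edge]
    (2,5)@(5, 11): e=[22,32,2] → X
    (4,5)@(9, 11): e=[42,0,14] → .  [on edge]
    (2,6)@(5, 13): e=[36,32,-12] → .
    (3,6)@(7, 13): e=[46,16,-6] → .
    (4,6)@(9, 13): e=[56,0,0] → .  [on edge]
    (4,7)@(9, 15): e=[70,0,-14] → .  [on edge]
    (4,8)@(9, 17): e=[84,0,-28] → .  [on edge]
    (4,9)@(9, 19): e=[98,0,-42] → .  [on edge]
  covered (5 px):
    . . . . . .
    . . . . . .
    . . . . . .
    . . . X . .
    . . X X . .
    . . X X . .
    . . . . . .
    . . . . . .
    . . . . . .
    . . . . . .
T2:
  2·area = 16
  edge (3, 19)→(12, 14): d=(9,-5) top-left  bias=+0
  edge (12, 14)→(8, 18): d=(-4,4) right/bottom  bias=-1
  edge (8, 18)→(3, 19): d=(-5,1) right/bottom  bias=-1
    (5,7)@(11, 15): e=[4,0,12] → .  [on edge]
    (3,8)@(7, 17): e=[2,8,6] → X
    (4,8)@(9, 17): e=[12,0,4] → .  [on edge]
    (1,9)@(3, 19): e=[0,16,0] → .  [on edge]
    (3,9)@(7, 19): e=[20,0,-4] → .  [on edge]
  covered (1 px):
    . . . . . .
    . . . . . .
    . . . . . .
    . . . . . .
    . . . . . .
    . . . . . .
    . . . . . .
    . . . . . .
    . . . X . .
    . . . . . .
T3:
  2·area = 24  (B↔C swapped to make it positive)
  edge (0, 12)→(0, 6): d=(0,-6) top-left  bias=+0
  edge (0, 6)→(4, 14): d=(4,8) right/bottom  bias=-1
  edge (4, 14)→(0, 12): d=(-4,-2) top-left  bias=+0
    (0,4)@(1, 9): e=[6,4,14] → X
    (1,4)@(3, 9): e=[18,-12,18] → .
    (0,5)@(1, 11): e=[6,12,6] → X
    (1,5)@(3, 11): e=[18,-4,10] → .
    (0,6)@(1, 13): e=[6,20,-2] → .
    (1,6)@(3, 13): e=[18,4,2] → X
    (2,6)@(5, 13): e=[30,-12,6] → .
    (1,7)@(3, 15): e=[18,12,-6] → .
  covered (3 px):
    . . . . . .
    . . . . . .
    . . . . . .
    . . . . . .
    X . . . . .
    X . . . . .
    . X . . . .
    . . . . . .
    . . . . . .
    . . . . . .

Result: [12,20,24]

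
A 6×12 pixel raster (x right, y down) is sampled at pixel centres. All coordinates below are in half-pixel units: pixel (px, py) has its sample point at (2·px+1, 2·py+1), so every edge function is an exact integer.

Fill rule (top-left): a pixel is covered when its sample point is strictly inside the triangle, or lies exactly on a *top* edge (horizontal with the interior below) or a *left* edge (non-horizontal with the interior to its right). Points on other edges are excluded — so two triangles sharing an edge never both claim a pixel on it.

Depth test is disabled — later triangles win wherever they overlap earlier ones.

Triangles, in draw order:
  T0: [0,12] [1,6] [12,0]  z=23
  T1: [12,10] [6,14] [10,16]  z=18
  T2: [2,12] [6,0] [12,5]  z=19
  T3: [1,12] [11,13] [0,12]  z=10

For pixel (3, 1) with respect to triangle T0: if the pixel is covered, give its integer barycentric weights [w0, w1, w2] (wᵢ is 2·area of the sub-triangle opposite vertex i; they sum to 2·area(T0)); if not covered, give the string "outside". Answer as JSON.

T0:
  2·area = 60
  edge (0, 12)→(1, 6): d=(1,-6) top-left  bias=+0
  edge (1, 6)→(12, 0): d=(11,-6) top-left  bias=+0
  edge (12, 0)→(0, 12): d=(-12,12) right/bottom  bias=-1
    (5,0)@(11, 1): e=[55,5,0] → .  [on edge]
    (3,1)@(7, 3): e=[33,3,24] → X
    (4,1)@(9, 3): e=[45,15,0] → .  [on edge]
    (1,2)@(3, 5): e=[11,1,48] → X
    (2,2)@(5, 5): e=[23,13,24] → X
    (3,2)@(7, 5): e=[35,25,0] → .  [on edge]
    (0,3)@(1, 7): e=[1,11,48] → X
    (2,3)@(5, 7): e=[25,35,0] → .  [on edge]
    (0,4)@(1, 9): e=[3,33,24] → X
    (1,4)@(3, 9): e=[15,45,0] → .  [on edge]
    (0,5)@(1, 11): e=[5,55,0] → .  [on edge]
  covered (6 px):
    . . . . . .
    . . . X . .
    . X X . . .
    X X . . . .
    X . . . . .
    . . . . . .
    . . . . . .
    . . . . . .
    . . . . . .
    . . . . . .
    . . . . . .
    . . . . . .
T1:
  2·area = 28  (B↔C swapped to make it positive)
  edge (12, 10)→(10, 16): d=(-2,6) right/bottom  bias=-1
  edge (10, 16)→(6, 14): d=(-4,-2) top-left  bias=+0
  edge (6, 14)→(12, 10): d=(6,-4) top-left  bias=+0
    (5,5)@(11, 11): e=[4,22,2] → X
    (4,6)@(9, 13): e=[12,10,6] → X
    (5,6)@(11, 13): e=[0,14,14] → .  [on edge]
    (4,7)@(9, 15): e=[8,2,18] → X
    (5,7)@(11, 15): e=[-4,6,26] → .
    (4,8)@(9, 17): e=[4,-6,30] → .
    (4,9)@(9, 19): e=[0,-14,42] → .  [on edge]
  covered (3 px):
    . . . . . .
    . . . . . .
    . . . . . .
    . . . . . .
    . . . . . .
    . . . . . X
    . . . . X .
    . . . . X .
    . . . . . .
    . . . . . .
    . . . . . .
    . . . . . .
T2:
  2·area = 92
  edge (2, 12)→(6, 0): d=(4,-12) top-left  bias=+0
  edge (6, 0)→(12, 5): d=(6,5) right/bottom  bias=-1
  edge (12, 5)→(2, 12): d=(-10,7) right/bottom  bias=-1
    (3,0)@(7, 1): e=[16,1,75] → X
    (4,0)@(9, 1): e=[40,-9,61] → .
    (2,1)@(5, 3): e=[0,23,69] → X  [on edge]
    (4,1)@(9, 3): e=[48,3,41] → X
    (5,1)@(11, 3): e=[72,-7,27] → .
    (2,2)@(5, 5): e=[8,35,49] → X
    (5,2)@(11, 5): e=[80,5,7] → X
    (2,3)@(5, 7): e=[16,47,29] → X
    (5,3)@(11, 7): e=[88,17,-13] → .
    (1,4)@(3, 9): e=[0,69,23] → X  [on edge]
    (3,4)@(7, 9): e=[48,49,-5] → .
    (4,4)@(9, 9): e=[72,39,-19] → .
    (0,7)@(1, 15): e=[0,115,-23] → .  [on edge]
  covered (14 px):
    . . . X . .
    . . X X X .
    . . X X X X
    . . X X X .
    . X X . . .
    . X . . . .
    . . . . . .
    . . . . . .
    . . . . . .
    . . . . . .
    . . . . . .
    . . . . . .
T3:
  2·area = 1
  edge (1, 12)→(11, 13): d=(10,1) right/bottom  bias=-1
  edge (11, 13)→(0, 12): d=(-11,-1) top-left  bias=+0
  edge (0, 12)→(1, 12): d=(1,0) top-left  bias=+0
    (5,6)@(11, 13): e=[0,0,1] → .  [on edge]
  covered (0 px):
    . . . . . .
    . . . . . .
    . . . . . .
    . . . . . .
    . . . . . .
    . . . . . .
    . . . . . .
    . . . . . .
    . . . . . .
    . . . . . .
    . . . . . .
    . . . . . .

Answer: [3,24,33]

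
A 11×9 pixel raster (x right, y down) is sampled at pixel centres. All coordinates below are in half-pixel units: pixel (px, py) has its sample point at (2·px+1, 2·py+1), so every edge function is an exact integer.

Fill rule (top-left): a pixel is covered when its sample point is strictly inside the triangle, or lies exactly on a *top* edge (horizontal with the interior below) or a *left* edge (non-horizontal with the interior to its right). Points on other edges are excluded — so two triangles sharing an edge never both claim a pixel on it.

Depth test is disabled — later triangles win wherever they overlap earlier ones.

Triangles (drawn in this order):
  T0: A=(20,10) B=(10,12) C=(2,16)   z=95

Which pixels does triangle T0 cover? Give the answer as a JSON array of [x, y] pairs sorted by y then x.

T0:
  2·area = 24  (B↔C swapped to make it positive)
  edge (20, 10)→(2, 16): d=(-18,6) right/bottom  bias=-1
  edge (2, 16)→(10, 12): d=(8,-4) top-left  bias=+0
  edge (10, 12)→(20, 10): d=(10,-2) top-left  bias=+0
    (7,5)@(15, 11): e=[12,12,0] → █  [on edge]
    (8,5)@(17, 11): e=[0,20,4] → ·  [on edge]
    (2,6)@(5, 13): e=[36,-12,0] → ·  [on edge]
    (4,6)@(9, 13): e=[12,4,8] → █
    (5,6)@(11, 13): e=[0,12,12] → ·  [on edge]
    (7,6)@(15, 13): e=[-24,28,20] → ·
    (2,7)@(5, 15): e=[0,4,20] → ·  [on edge]
    (4,7)@(9, 15): e=[-24,20,28] → ·
  covered (2 px):
    · · · · · · · · · · ·
    · · · · · · · · · · ·
    · · · · · · · · · · ·
    · · · · · · · · · · ·
    · · · · · · · · · · ·
    · · · · · · · █ · · ·
    · · · · █ · · · · · ·
    · · · · · · · · · · ·
    · · · · · · · · · · ·

Result: [[7,5],[4,6]]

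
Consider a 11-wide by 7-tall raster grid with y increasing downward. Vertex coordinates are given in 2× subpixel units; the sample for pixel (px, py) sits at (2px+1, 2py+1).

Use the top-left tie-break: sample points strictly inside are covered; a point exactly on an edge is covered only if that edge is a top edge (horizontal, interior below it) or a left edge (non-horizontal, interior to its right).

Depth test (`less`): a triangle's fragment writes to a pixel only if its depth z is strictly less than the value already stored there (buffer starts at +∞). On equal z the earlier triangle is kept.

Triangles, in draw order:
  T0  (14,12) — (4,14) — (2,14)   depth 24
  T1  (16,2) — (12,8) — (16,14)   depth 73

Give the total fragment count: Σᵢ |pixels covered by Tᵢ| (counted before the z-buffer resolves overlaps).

T0:
  2·area = 4
  edge (14, 12)→(4, 14): d=(-10,2) right/bottom  bias=-1
  edge (4, 14)→(2, 14): d=(-2,0) right/bottom  bias=-1
  edge (2, 14)→(14, 12): d=(12,-2) top-left  bias=+0
    (9,5)@(19, 11): e=[0,6,-2] → .  [on edge]
    (4,6)@(9, 13): e=[0,2,2] → .  [on edge]
  covered (0 px):
    . . . . . . . . . . .
    . . . . . . . . . . .
    . . . . . . . . . . .
    . . . . . . . . . . .
    . . . . . . . . . . .
    . . . . . . . . . . .
    . . . . . . . . . . .
T1:
  2·area = 48  (B↔C swapped to make it positive)
  edge (16, 2)→(16, 14): d=(0,12) right/bottom  bias=-1
  edge (16, 14)→(12, 8): d=(-4,-6) top-left  bias=+0
  edge (12, 8)→(16, 2): d=(4,-6) top-left  bias=+0
    (7,2)@(15, 5): e=[12,30,6] → X
    (8,2)@(17, 5): e=[-12,42,18] → .
    (6,3)@(13, 7): e=[36,10,2] → X
    (8,3)@(17, 7): e=[-12,34,26] → .
    (6,4)@(13, 9): e=[36,2,10] → X
    (8,4)@(17, 9): e=[-12,26,34] → .
    (6,5)@(13, 11): e=[36,-6,18] → .
    (7,5)@(15, 11): e=[12,6,30] → X
    (8,5)@(17, 11): e=[-12,18,42] → .
    (7,6)@(15, 13): e=[12,-2,38] → .
  covered (6 px):
    . . . . . . . . . . .
    . . . . . . . . . . .
    . . . . . . . X . . .
    . . . . . . X X . . .
    . . . . . . X X . . .
    . . . . . . . X . . .
    . . . . . . . . . . .

Answer: 6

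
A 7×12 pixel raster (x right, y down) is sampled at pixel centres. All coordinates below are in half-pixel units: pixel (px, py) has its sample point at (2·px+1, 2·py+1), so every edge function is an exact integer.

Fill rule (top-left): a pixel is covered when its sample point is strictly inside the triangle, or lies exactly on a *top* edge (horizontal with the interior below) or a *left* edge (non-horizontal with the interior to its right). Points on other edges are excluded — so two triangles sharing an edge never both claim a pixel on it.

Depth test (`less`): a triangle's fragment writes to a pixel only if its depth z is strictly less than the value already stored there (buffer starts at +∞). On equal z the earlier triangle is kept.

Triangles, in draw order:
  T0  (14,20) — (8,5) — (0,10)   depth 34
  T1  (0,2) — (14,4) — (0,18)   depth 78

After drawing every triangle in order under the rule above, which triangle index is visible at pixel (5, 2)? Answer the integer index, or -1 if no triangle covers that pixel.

T0:
  2·area = 150  (B↔C swapped to make it positive)
  edge (14, 20)→(0, 10): d=(-14,-10) top-left  bias=+0
  edge (0, 10)→(8, 5): d=(8,-5) top-left  bias=+0
  edge (8, 5)→(14, 20): d=(6,15) right/bottom  bias=-1
    (2,3)@(5, 7): e=[92,1,57] → X
    (3,3)@(7, 7): e=[112,11,27] → X
    (4,3)@(9, 7): e=[132,21,-3] → .
    (1,4)@(3, 9): e=[44,7,99] → X
    (4,4)@(9, 9): e=[104,37,9] → X
    (5,4)@(11, 9): e=[124,47,-21] → .
    (1,5)@(3, 11): e=[16,23,111] → X
    (5,5)@(11, 11): e=[96,63,-9] → .
    (1,6)@(3, 13): e=[-12,39,123] → .
    (2,6)@(5, 13): e=[8,49,93] → X
    (5,6)@(11, 13): e=[68,79,3] → X
    (6,6)@(13, 13): e=[88,89,-27] → .
    (3,7)@(7, 15): e=[0,75,75] → X  [on edge]
  covered (19 px):
    . . . . . . .
    . . . . . . .
    . . . . . . .
    . . X X . . .
    . X X X X . .
    . X X X X . .
    . . X X X X .
    . . . X X X .
    . . . . . X .
    . . . . . . X
    . . . . . . .
    . . . . . . .
T1:
  2·area = 224
  edge (0, 2)→(14, 4): d=(14,2) right/bottom  bias=-1
  edge (14, 4)→(0, 18): d=(-14,14) right/bottom  bias=-1
  edge (0, 18)→(0, 2): d=(0,-16) top-left  bias=+0
    (0,1)@(1, 3): e=[12,196,16] → X
    (1,1)@(3, 3): e=[8,168,48] → X
    (2,1)@(5, 3): e=[4,140,80] → X
    (3,1)@(7, 3): e=[0,112,112] → .  [on edge]
    (0,2)@(1, 5): e=[40,168,16] → X
    (3,2)@(7, 5): e=[28,84,112] → X
    (4,2)@(9, 5): e=[24,56,144] → X
    (5,2)@(11, 5): e=[20,28,176] → X
    (6,2)@(13, 5): e=[16,0,208] → .  [on edge]
    (0,3)@(1, 7): e=[68,140,16] → X
    (5,3)@(11, 7): e=[48,0,176] → .  [on edge]
    (0,4)@(1, 9): e=[96,112,16] → X
    (4,4)@(9, 9): e=[80,0,144] → .  [on edge]
    (3,5)@(7, 11): e=[112,0,112] → .  [on edge]
    (2,6)@(5, 13): e=[144,0,80] → .  [on edge]
    (1,7)@(3, 15): e=[176,0,48] → .  [on edge]
    (0,8)@(1, 17): e=[208,0,16] → .  [on edge]
  covered (24 px):
    . . . . . . .
    X X X . . . .
    X X X X X X .
    X X X X X . .
    X X X X . . .
    X X X . . . .
    X X . . . . .
    X . . . . . .
    . . . . . . .
    . . . . . . .
    . . . . . . .
    . . . . . . .

Z-buffer (winner per pixel, '.' = empty):
  . . . . . . .
  1 1 1 . . . .
  1 1 1 1 1 1 .
  1 1 0 0 1 . .
  1 0 0 0 0 . .
  1 0 0 0 0 . .
  1 1 0 0 0 0 .
  1 . . 0 0 0 .
  . . . . . 0 .
  . . . . . . 0
  . . . . . . .
  . . . . . . .

Result: 1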